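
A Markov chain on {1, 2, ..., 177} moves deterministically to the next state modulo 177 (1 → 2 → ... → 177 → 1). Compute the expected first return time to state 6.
E[T_6 | X_0 = 6] = 177

The chain cycles deterministically, so starting at state 6 it returns in exactly 177 steps. Equivalently, the stationary distribution is uniform π_j = 1/177 for every state j, so by Kac's formula E[T_6] = 1/π_6 = 177.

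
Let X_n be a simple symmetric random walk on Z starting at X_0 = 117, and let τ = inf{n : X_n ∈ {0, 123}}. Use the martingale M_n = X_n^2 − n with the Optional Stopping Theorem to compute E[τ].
E[τ] = 702

M_n = X_n^2 − n is a martingale (since E[X_{n+1}^2 | F_n] = X_n^2 + 1). By OST (τ has finite mean in a bounded region), E[M_τ] = E[M_0] = X_0^2 − 0 = 117^2 = 13689. Also E[M_τ] = E[X_τ^2] − E[τ]. The walk exits at 0 or 123, with P(hit 123 first) = 117/123, so E[X_τ^2] = 123^2 · 117/123 + 0 = 14391. Thus E[τ] = E[X_τ^2] − E[M_τ] = 14391 − 13689 = 702 = 117(123 − 117) = 702.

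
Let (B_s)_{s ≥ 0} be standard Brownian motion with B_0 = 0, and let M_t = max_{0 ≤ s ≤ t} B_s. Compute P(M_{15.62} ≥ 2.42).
P(M_{15.62} ≥ 2.42) = 2·P(B_{15.62} ≥ 2.42) = 2(1 − Φ(2.42/√15.62)) ≈ 0.5403

By the reflection principle for Brownian motion, P(M_t ≥ a) = 2 · P(B_t ≥ a) for a ≥ 0. Since B_t ~ N(0, t), P(B_t ≥ 2.42) = 1 − Φ(2.42/√t) = 1 − Φ(2.42/√15.62) = 1 − Φ(0.6123). So
  P(M_{15.62} ≥ 2.42) = 2(1 − Φ(0.6123)) ≈ 0.5403.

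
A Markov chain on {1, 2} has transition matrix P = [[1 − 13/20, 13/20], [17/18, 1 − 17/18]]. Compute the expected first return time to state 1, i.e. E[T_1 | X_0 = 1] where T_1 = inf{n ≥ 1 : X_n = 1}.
E[T_1 | X_0 = 1] = 1/π_1 = 287/170

For an irreducible recurrent Markov chain with stationary distribution π, E[T_i | X_0 = i] = 1/π_i (Kac's formula). Here π_1 = (17/18)/(13/20 + 17/18) = (17/18)/(287/180) = 170/287, so E[T_1 | X_0 = 1] = 1/π_1 = (13/20 + 17/18)/(17/18) = (287/180)/(17/18) = 287/170.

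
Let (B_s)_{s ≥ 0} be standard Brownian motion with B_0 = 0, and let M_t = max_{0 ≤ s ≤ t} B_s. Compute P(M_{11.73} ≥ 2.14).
P(M_{11.73} ≥ 2.14) = 2·P(B_{11.73} ≥ 2.14) = 2(1 − Φ(2.14/√11.73)) ≈ 0.5321

By the reflection principle for Brownian motion, P(M_t ≥ a) = 2 · P(B_t ≥ a) for a ≥ 0. Since B_t ~ N(0, t), P(B_t ≥ 2.14) = 1 − Φ(2.14/√t) = 1 − Φ(2.14/√11.73) = 1 − Φ(0.6248). So
  P(M_{11.73} ≥ 2.14) = 2(1 − Φ(0.6248)) ≈ 0.5321.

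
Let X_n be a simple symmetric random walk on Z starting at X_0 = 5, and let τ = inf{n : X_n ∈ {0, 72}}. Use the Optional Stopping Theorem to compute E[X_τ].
E[X_τ] = 5

X_n is a martingale and τ is a bounded-mean stopping time (indeed τ is finite a.s. with bounded expectation since the walk is in a bounded region). By the OST, E[X_τ] = E[X_0] = 5. Equivalently: E[X_τ] = 72 · P(hit 72 first) + 0 · P(hit 0 first) = 72 · (5/72) = 5.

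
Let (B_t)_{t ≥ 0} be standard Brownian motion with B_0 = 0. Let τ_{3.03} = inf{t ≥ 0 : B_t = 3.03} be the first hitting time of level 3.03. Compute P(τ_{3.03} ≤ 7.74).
P(τ_{3.03} ≤ 7.74) = 2(1 − Φ(3.03/√7.74)) = 2(1 − Φ(1.0891)) ≈ 0.2761

By the reflection principle for standard BM, P(τ_b ≤ t) = 2 · P(B_t ≥ b). Since B_t ~ N(0, t), P(B_t ≥ 3.03) = 1 − Φ(3.03/√t) = 1 − Φ(3.03/√7.74) = 1 − Φ(1.0891) ≈ 0.13805. Doubling: P(τ_{3.03} ≤ 7.74) ≈ 2 · 0.13805 = 0.27610 ≈ 0.2761.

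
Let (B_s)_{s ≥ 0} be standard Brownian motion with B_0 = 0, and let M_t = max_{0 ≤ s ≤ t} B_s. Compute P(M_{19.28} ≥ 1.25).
P(M_{19.28} ≥ 1.25) = 2·P(B_{19.28} ≥ 1.25) = 2(1 − Φ(1.25/√19.28)) ≈ 0.7759

By the reflection principle for Brownian motion, P(M_t ≥ a) = 2 · P(B_t ≥ a) for a ≥ 0. Since B_t ~ N(0, t), P(B_t ≥ 1.25) = 1 − Φ(1.25/√t) = 1 − Φ(1.25/√19.28) = 1 − Φ(0.2847). So
  P(M_{19.28} ≥ 1.25) = 2(1 − Φ(0.2847)) ≈ 0.7759.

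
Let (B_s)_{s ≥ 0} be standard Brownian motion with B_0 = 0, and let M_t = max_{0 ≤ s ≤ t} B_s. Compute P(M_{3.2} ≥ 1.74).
P(M_{3.2} ≥ 1.74) = 2·P(B_{3.2} ≥ 1.74) = 2(1 − Φ(1.74/√3.2)) ≈ 0.3307

By the reflection principle for Brownian motion, P(M_t ≥ a) = 2 · P(B_t ≥ a) for a ≥ 0. Since B_t ~ N(0, t), P(B_t ≥ 1.74) = 1 − Φ(1.74/√t) = 1 − Φ(1.74/√3.2) = 1 − Φ(0.9727). So
  P(M_{3.2} ≥ 1.74) = 2(1 − Φ(0.9727)) ≈ 0.3307.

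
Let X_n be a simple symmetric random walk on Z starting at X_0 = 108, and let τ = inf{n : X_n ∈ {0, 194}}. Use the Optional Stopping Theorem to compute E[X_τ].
E[X_τ] = 108

X_n is a martingale and τ is a bounded-mean stopping time (indeed τ is finite a.s. with bounded expectation since the walk is in a bounded region). By the OST, E[X_τ] = E[X_0] = 108. Equivalently: E[X_τ] = 194 · P(hit 194 first) + 0 · P(hit 0 first) = 194 · (108/194) = 108.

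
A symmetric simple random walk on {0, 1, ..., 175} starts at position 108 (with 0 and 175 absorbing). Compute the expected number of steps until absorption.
E[τ | X_0 = 108] = 7236

Let v_k = E[τ | X_0 = k]. Boundary: v_0 = v_175 = 0. Recurrence: v_k = 1 + (v_{k-1} + v_{k+1})/2 for 1 ≤ k ≤ 174. The particular solution to v_k − (v_{k-1} + v_{k+1})/2 = 1 is v_k = −k^2. Adding homogeneous solution A + B k and matching boundaries gives v_k = k (175 − k). Substituting k = 108: v_108 = 108 · 67 = 7236.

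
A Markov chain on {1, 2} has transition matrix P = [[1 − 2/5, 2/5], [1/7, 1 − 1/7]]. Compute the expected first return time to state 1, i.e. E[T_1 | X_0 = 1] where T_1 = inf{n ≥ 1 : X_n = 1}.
E[T_1 | X_0 = 1] = 1/π_1 = 19/5

For an irreducible recurrent Markov chain with stationary distribution π, E[T_i | X_0 = i] = 1/π_i (Kac's formula). Here π_1 = (1/7)/(2/5 + 1/7) = (1/7)/(19/35) = 5/19, so E[T_1 | X_0 = 1] = 1/π_1 = (2/5 + 1/7)/(1/7) = (19/35)/(1/7) = 19/5.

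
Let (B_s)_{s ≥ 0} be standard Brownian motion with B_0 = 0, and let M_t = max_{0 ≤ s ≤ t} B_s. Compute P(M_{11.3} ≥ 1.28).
P(M_{11.3} ≥ 1.28) = 2·P(B_{11.3} ≥ 1.28) = 2(1 − Φ(1.28/√11.3)) ≈ 0.7034

By the reflection principle for Brownian motion, P(M_t ≥ a) = 2 · P(B_t ≥ a) for a ≥ 0. Since B_t ~ N(0, t), P(B_t ≥ 1.28) = 1 − Φ(1.28/√t) = 1 − Φ(1.28/√11.3) = 1 − Φ(0.3808). So
  P(M_{11.3} ≥ 1.28) = 2(1 − Φ(0.3808)) ≈ 0.7034.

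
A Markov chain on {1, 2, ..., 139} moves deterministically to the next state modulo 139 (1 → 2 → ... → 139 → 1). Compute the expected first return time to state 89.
E[T_89 | X_0 = 89] = 139

The chain cycles deterministically, so starting at state 89 it returns in exactly 139 steps. Equivalently, the stationary distribution is uniform π_j = 1/139 for every state j, so by Kac's formula E[T_89] = 1/π_89 = 139.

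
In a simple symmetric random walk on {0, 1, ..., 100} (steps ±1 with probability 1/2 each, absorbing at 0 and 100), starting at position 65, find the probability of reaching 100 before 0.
P(hit 100 before 0) = 65/100 = 13/20

Let u_k = P(hit 100 before 0 | start at k). Then u_0 = 0, u_100 = 1, and u_k = u_{k-1}/2 + u_{k+1}/2 for 1 ≤ k ≤ 99. This harmonic recurrence is solved by u_k = k/100, giving u_65 = 65/100 = 13/20.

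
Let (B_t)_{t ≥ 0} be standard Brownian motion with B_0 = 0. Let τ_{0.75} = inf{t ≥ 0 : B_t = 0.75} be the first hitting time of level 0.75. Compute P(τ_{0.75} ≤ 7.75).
P(τ_{0.75} ≤ 7.75) = 2(1 − Φ(0.75/√7.75)) = 2(1 − Φ(0.2694)) ≈ 0.7876

By the reflection principle for standard BM, P(τ_b ≤ t) = 2 · P(B_t ≥ b). Since B_t ~ N(0, t), P(B_t ≥ 0.75) = 1 − Φ(0.75/√t) = 1 − Φ(0.75/√7.75) = 1 − Φ(0.2694) ≈ 0.39381. Doubling: P(τ_{0.75} ≤ 7.75) ≈ 2 · 0.39381 = 0.78762 ≈ 0.7876.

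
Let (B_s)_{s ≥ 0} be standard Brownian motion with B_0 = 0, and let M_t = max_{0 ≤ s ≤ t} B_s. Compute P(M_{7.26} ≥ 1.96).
P(M_{7.26} ≥ 1.96) = 2·P(B_{7.26} ≥ 1.96) = 2(1 − Φ(1.96/√7.26)) ≈ 0.4670

By the reflection principle for Brownian motion, P(M_t ≥ a) = 2 · P(B_t ≥ a) for a ≥ 0. Since B_t ~ N(0, t), P(B_t ≥ 1.96) = 1 − Φ(1.96/√t) = 1 − Φ(1.96/√7.26) = 1 − Φ(0.7274). So
  P(M_{7.26} ≥ 1.96) = 2(1 − Φ(0.7274)) ≈ 0.4670.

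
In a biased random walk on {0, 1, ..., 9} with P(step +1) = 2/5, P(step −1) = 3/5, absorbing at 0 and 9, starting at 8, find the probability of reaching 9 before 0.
P(hit 9 before 0) = (1 − (3/2)^8) / (1 − (3/2)^9) = 12610/19171

Let u_k denote P(reach 9 before 0 | start at k). Boundary: u_0 = 0, u_9 = 1. Recurrence: u_k = 2/5·u_{k+1} + 3/5·u_{k-1} for 1 ≤ k ≤ 8. Try u_k = A + B·r^k with r = q/p = (3/5)/(2/5) = 3/2. Substitution satisfies the recurrence; boundary conditions give:
  u_k = (1 − r^k) / (1 − r^N) = (1 − (3/2)^8) / (1 − (3/2)^9) = 12610/19171.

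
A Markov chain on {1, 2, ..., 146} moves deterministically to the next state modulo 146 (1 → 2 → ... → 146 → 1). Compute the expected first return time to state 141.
E[T_141 | X_0 = 141] = 146

The chain cycles deterministically, so starting at state 141 it returns in exactly 146 steps. Equivalently, the stationary distribution is uniform π_j = 1/146 for every state j, so by Kac's formula E[T_141] = 1/π_141 = 146.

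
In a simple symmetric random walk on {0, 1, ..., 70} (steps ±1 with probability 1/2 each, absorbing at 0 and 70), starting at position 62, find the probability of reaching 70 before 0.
P(hit 70 before 0) = 62/70 = 31/35

Let u_k = P(hit 70 before 0 | start at k). Then u_0 = 0, u_70 = 1, and u_k = u_{k-1}/2 + u_{k+1}/2 for 1 ≤ k ≤ 69. This harmonic recurrence is solved by u_k = k/70, giving u_62 = 62/70 = 31/35.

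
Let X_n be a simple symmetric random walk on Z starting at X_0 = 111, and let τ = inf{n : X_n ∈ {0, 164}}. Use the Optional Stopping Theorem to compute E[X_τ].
E[X_τ] = 111

X_n is a martingale and τ is a bounded-mean stopping time (indeed τ is finite a.s. with bounded expectation since the walk is in a bounded region). By the OST, E[X_τ] = E[X_0] = 111. Equivalently: E[X_τ] = 164 · P(hit 164 first) + 0 · P(hit 0 first) = 164 · (111/164) = 111.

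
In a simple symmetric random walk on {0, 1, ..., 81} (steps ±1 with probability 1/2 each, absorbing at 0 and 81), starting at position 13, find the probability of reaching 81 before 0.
P(hit 81 before 0) = 13/81

Let u_k = P(hit 81 before 0 | start at k). Then u_0 = 0, u_81 = 1, and u_k = u_{k-1}/2 + u_{k+1}/2 for 1 ≤ k ≤ 80. This harmonic recurrence is solved by u_k = k/81, giving u_13 = 13/81.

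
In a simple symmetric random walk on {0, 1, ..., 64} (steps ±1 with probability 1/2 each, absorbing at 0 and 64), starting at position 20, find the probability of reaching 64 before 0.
P(hit 64 before 0) = 20/64 = 5/16

Let u_k = P(hit 64 before 0 | start at k). Then u_0 = 0, u_64 = 1, and u_k = u_{k-1}/2 + u_{k+1}/2 for 1 ≤ k ≤ 63. This harmonic recurrence is solved by u_k = k/64, giving u_20 = 20/64 = 5/16.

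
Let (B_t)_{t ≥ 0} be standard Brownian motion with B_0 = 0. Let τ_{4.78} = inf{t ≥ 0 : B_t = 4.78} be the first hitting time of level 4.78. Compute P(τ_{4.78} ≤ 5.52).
P(τ_{4.78} ≤ 5.52) = 2(1 − Φ(4.78/√5.52)) = 2(1 − Φ(2.0345)) ≈ 0.0419

By the reflection principle for standard BM, P(τ_b ≤ t) = 2 · P(B_t ≥ b). Since B_t ~ N(0, t), P(B_t ≥ 4.78) = 1 − Φ(4.78/√t) = 1 − Φ(4.78/√5.52) = 1 − Φ(2.0345) ≈ 0.02095. Doubling: P(τ_{4.78} ≤ 5.52) ≈ 2 · 0.02095 = 0.04190 ≈ 0.0419.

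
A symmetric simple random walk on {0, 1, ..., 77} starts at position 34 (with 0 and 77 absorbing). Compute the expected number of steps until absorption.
E[τ | X_0 = 34] = 1462

Let v_k = E[τ | X_0 = k]. Boundary: v_0 = v_77 = 0. Recurrence: v_k = 1 + (v_{k-1} + v_{k+1})/2 for 1 ≤ k ≤ 76. The particular solution to v_k − (v_{k-1} + v_{k+1})/2 = 1 is v_k = −k^2. Adding homogeneous solution A + B k and matching boundaries gives v_k = k (77 − k). Substituting k = 34: v_34 = 34 · 43 = 1462.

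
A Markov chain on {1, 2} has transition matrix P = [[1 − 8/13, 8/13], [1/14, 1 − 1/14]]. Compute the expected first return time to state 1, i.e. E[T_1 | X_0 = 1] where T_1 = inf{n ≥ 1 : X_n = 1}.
E[T_1 | X_0 = 1] = 1/π_1 = 125/13

For an irreducible recurrent Markov chain with stationary distribution π, E[T_i | X_0 = i] = 1/π_i (Kac's formula). Here π_1 = (1/14)/(8/13 + 1/14) = (1/14)/(125/182) = 13/125, so E[T_1 | X_0 = 1] = 1/π_1 = (8/13 + 1/14)/(1/14) = (125/182)/(1/14) = 125/13.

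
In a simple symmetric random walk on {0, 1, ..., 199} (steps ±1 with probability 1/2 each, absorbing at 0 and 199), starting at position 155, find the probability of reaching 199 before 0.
P(hit 199 before 0) = 155/199

Let u_k = P(hit 199 before 0 | start at k). Then u_0 = 0, u_199 = 1, and u_k = u_{k-1}/2 + u_{k+1}/2 for 1 ≤ k ≤ 198. This harmonic recurrence is solved by u_k = k/199, giving u_155 = 155/199.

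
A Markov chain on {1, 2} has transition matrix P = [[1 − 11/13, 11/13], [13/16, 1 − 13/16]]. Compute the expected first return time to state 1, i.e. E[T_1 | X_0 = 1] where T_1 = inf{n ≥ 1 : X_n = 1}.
E[T_1 | X_0 = 1] = 1/π_1 = 345/169

For an irreducible recurrent Markov chain with stationary distribution π, E[T_i | X_0 = i] = 1/π_i (Kac's formula). Here π_1 = (13/16)/(11/13 + 13/16) = (13/16)/(345/208) = 169/345, so E[T_1 | X_0 = 1] = 1/π_1 = (11/13 + 13/16)/(13/16) = (345/208)/(13/16) = 345/169.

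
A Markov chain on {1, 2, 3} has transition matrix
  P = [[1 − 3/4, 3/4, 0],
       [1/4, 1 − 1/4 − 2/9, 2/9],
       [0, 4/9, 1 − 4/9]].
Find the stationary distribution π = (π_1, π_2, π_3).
π = (2/11, 6/11, 3/11)

This is a birth-death chain on three states, which satisfies detailed balance: π_1 · P_{12} = π_2 · P_{21} and π_2 · P_{23} = π_3 · P_{32}.
From π_1 · 3/4 = π_2 · 1/4: π_2/π_1 = (3/4)/(1/4) = 3.
From π_2 · 2/9 = π_3 · 4/9: π_3/π_2 = (2/9)/(4/9) = 1/2.
Take π_1 proportional to 1; then unnormalized π = (1, 3, 3/2). Normalize by dividing by the sum 11/2:
  π = (2/11, 6/11, 3/11).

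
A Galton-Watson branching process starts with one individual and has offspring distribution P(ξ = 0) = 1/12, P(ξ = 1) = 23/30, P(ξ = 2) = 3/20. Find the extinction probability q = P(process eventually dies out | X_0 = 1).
q = 5/9

The pgf is f(s) = 1/12 + 23/30·s + 3/20·s². The extinction probability q is the smallest fixed point of f in [0, 1]. Setting s = f(s):
  3/20·s² + (23/30 − 1)·s + 1/12 = 0
  3/20·s² − (1/12 + 3/20)·s + 1/12 = 0
which factors as (s − 1)·(3/20·s − 1/12) = 0, giving roots s = 1 and s = (1/12)/(3/20) = 5/9.
Mean offspring μ = 23/30 + 2·3/20 = 16/15 > 1 (supercritical), so q < 1. The extinction probability is the smaller root: q = (1/12)/(3/20) = 5/9.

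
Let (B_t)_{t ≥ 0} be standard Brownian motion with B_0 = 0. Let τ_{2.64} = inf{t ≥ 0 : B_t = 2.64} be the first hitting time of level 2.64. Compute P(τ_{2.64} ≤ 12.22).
P(τ_{2.64} ≤ 12.22) = 2(1 − Φ(2.64/√12.22)) = 2(1 − Φ(0.7552)) ≈ 0.4501

By the reflection principle for standard BM, P(τ_b ≤ t) = 2 · P(B_t ≥ b). Since B_t ~ N(0, t), P(B_t ≥ 2.64) = 1 − Φ(2.64/√t) = 1 − Φ(2.64/√12.22) = 1 − Φ(0.7552) ≈ 0.22506. Doubling: P(τ_{2.64} ≤ 12.22) ≈ 2 · 0.22506 = 0.45012 ≈ 0.4501.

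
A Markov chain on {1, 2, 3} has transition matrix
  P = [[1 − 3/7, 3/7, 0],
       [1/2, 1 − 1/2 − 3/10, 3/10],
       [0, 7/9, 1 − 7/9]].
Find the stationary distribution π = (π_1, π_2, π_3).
π = (245/536, 105/268, 81/536)

This is a birth-death chain on three states, which satisfies detailed balance: π_1 · P_{12} = π_2 · P_{21} and π_2 · P_{23} = π_3 · P_{32}.
From π_1 · 3/7 = π_2 · 1/2: π_2/π_1 = (3/7)/(1/2) = 6/7.
From π_2 · 3/10 = π_3 · 7/9: π_3/π_2 = (3/10)/(7/9) = 27/70.
Take π_1 proportional to 1; then unnormalized π = (1, 6/7, 81/245). Normalize by dividing by the sum 536/245:
  π = (245/536, 105/268, 81/536).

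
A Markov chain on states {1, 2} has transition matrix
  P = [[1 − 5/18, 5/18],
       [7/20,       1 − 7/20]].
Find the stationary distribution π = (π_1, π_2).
π_1 = 63/113, π_2 = 50/113

Solve πP = π with π_1 + π_2 = 1. From πP = π: π_1 · (1 − 5/18) + π_2 · 7/20 = π_1 ⇒ π_2 · 7/20 = π_1 · 5/18 ⇒ π_2/π_1 = (5/18)/(7/20) = 50/63. Together with π_1 + π_2 = 1:
  π_1 = (7/20)/(5/18 + 7/20) = (7/20)/(113/180) = 63/113,
  π_2 = (5/18)/(5/18 + 7/20) = (5/18)/(113/180) = 50/113.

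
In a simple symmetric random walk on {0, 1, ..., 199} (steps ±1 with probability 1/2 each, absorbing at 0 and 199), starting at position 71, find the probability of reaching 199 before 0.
P(hit 199 before 0) = 71/199

Let u_k = P(hit 199 before 0 | start at k). Then u_0 = 0, u_199 = 1, and u_k = u_{k-1}/2 + u_{k+1}/2 for 1 ≤ k ≤ 198. This harmonic recurrence is solved by u_k = k/199, giving u_71 = 71/199.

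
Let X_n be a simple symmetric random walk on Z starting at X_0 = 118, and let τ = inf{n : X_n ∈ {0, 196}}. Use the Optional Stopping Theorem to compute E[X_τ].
E[X_τ] = 118

X_n is a martingale and τ is a bounded-mean stopping time (indeed τ is finite a.s. with bounded expectation since the walk is in a bounded region). By the OST, E[X_τ] = E[X_0] = 118. Equivalently: E[X_τ] = 196 · P(hit 196 first) + 0 · P(hit 0 first) = 196 · (118/196) = 118.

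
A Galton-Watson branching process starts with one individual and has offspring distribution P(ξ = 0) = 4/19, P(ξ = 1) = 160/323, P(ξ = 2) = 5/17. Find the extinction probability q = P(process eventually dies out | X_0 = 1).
q = 68/95

The pgf is f(s) = 4/19 + 160/323·s + 5/17·s². The extinction probability q is the smallest fixed point of f in [0, 1]. Setting s = f(s):
  5/17·s² + (160/323 − 1)·s + 4/19 = 0
  5/17·s² − (4/19 + 5/17)·s + 4/19 = 0
which factors as (s − 1)·(5/17·s − 4/19) = 0, giving roots s = 1 and s = (4/19)/(5/17) = 68/95.
Mean offspring μ = 160/323 + 2·5/17 = 350/323 > 1 (supercritical), so q < 1. The extinction probability is the smaller root: q = (4/19)/(5/17) = 68/95.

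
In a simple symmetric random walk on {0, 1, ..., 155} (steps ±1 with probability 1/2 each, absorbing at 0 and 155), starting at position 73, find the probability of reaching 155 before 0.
P(hit 155 before 0) = 73/155

Let u_k = P(hit 155 before 0 | start at k). Then u_0 = 0, u_155 = 1, and u_k = u_{k-1}/2 + u_{k+1}/2 for 1 ≤ k ≤ 154. This harmonic recurrence is solved by u_k = k/155, giving u_73 = 73/155.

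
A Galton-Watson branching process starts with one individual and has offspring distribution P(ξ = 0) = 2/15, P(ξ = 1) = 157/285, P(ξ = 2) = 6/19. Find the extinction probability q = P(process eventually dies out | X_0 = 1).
q = 19/45

The pgf is f(s) = 2/15 + 157/285·s + 6/19·s². The extinction probability q is the smallest fixed point of f in [0, 1]. Setting s = f(s):
  6/19·s² + (157/285 − 1)·s + 2/15 = 0
  6/19·s² − (2/15 + 6/19)·s + 2/15 = 0
which factors as (s − 1)·(6/19·s − 2/15) = 0, giving roots s = 1 and s = (2/15)/(6/19) = 19/45.
Mean offspring μ = 157/285 + 2·6/19 = 337/285 > 1 (supercritical), so q < 1. The extinction probability is the smaller root: q = (2/15)/(6/19) = 19/45.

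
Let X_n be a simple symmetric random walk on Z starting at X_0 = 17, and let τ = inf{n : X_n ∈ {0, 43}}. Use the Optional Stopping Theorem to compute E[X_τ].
E[X_τ] = 17

X_n is a martingale and τ is a bounded-mean stopping time (indeed τ is finite a.s. with bounded expectation since the walk is in a bounded region). By the OST, E[X_τ] = E[X_0] = 17. Equivalently: E[X_τ] = 43 · P(hit 43 first) + 0 · P(hit 0 first) = 43 · (17/43) = 17.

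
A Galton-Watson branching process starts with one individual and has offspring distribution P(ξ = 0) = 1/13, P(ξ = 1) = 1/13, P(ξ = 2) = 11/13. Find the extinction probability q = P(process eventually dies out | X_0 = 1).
q = 1/11

The pgf is f(s) = 1/13 + 1/13·s + 11/13·s². The extinction probability q is the smallest fixed point of f in [0, 1]. Setting s = f(s):
  11/13·s² + (1/13 − 1)·s + 1/13 = 0
  11/13·s² − (1/13 + 11/13)·s + 1/13 = 0
which factors as (s − 1)·(11/13·s − 1/13) = 0, giving roots s = 1 and s = (1/13)/(11/13) = 1/11.
Mean offspring μ = 1/13 + 2·11/13 = 23/13 > 1 (supercritical), so q < 1. The extinction probability is the smaller root: q = (1/13)/(11/13) = 1/11.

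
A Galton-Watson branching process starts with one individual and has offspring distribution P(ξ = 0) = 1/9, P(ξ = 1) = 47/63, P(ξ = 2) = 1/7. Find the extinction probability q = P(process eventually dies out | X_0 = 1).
q = 7/9

The pgf is f(s) = 1/9 + 47/63·s + 1/7·s². The extinction probability q is the smallest fixed point of f in [0, 1]. Setting s = f(s):
  1/7·s² + (47/63 − 1)·s + 1/9 = 0
  1/7·s² − (1/9 + 1/7)·s + 1/9 = 0
which factors as (s − 1)·(1/7·s − 1/9) = 0, giving roots s = 1 and s = (1/9)/(1/7) = 7/9.
Mean offspring μ = 47/63 + 2·1/7 = 65/63 > 1 (supercritical), so q < 1. The extinction probability is the smaller root: q = (1/9)/(1/7) = 7/9.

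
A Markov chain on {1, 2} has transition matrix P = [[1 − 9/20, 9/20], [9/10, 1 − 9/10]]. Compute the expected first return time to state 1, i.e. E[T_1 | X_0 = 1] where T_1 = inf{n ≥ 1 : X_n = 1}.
E[T_1 | X_0 = 1] = 1/π_1 = 3/2

For an irreducible recurrent Markov chain with stationary distribution π, E[T_i | X_0 = i] = 1/π_i (Kac's formula). Here π_1 = (9/10)/(9/20 + 9/10) = (9/10)/(27/20) = 2/3, so E[T_1 | X_0 = 1] = 1/π_1 = (9/20 + 9/10)/(9/10) = (27/20)/(9/10) = 3/2.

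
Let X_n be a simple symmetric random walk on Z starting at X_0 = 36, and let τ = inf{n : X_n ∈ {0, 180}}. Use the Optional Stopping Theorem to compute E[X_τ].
E[X_τ] = 36

X_n is a martingale and τ is a bounded-mean stopping time (indeed τ is finite a.s. with bounded expectation since the walk is in a bounded region). By the OST, E[X_τ] = E[X_0] = 36. Equivalently: E[X_τ] = 180 · P(hit 180 first) + 0 · P(hit 0 first) = 180 · (36/180) = 36.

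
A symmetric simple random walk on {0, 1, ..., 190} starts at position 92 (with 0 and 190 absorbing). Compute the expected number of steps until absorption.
E[τ | X_0 = 92] = 9016

Let v_k = E[τ | X_0 = k]. Boundary: v_0 = v_190 = 0. Recurrence: v_k = 1 + (v_{k-1} + v_{k+1})/2 for 1 ≤ k ≤ 189. The particular solution to v_k − (v_{k-1} + v_{k+1})/2 = 1 is v_k = −k^2. Adding homogeneous solution A + B k and matching boundaries gives v_k = k (190 − k). Substituting k = 92: v_92 = 92 · 98 = 9016.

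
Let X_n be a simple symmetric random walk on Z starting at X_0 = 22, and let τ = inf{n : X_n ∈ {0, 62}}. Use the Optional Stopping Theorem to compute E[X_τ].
E[X_τ] = 22

X_n is a martingale and τ is a bounded-mean stopping time (indeed τ is finite a.s. with bounded expectation since the walk is in a bounded region). By the OST, E[X_τ] = E[X_0] = 22. Equivalently: E[X_τ] = 62 · P(hit 62 first) + 0 · P(hit 0 first) = 62 · (22/62) = 22.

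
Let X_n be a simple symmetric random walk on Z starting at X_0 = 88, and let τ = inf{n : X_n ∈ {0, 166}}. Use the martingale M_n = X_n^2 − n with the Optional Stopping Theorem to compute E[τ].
E[τ] = 6864

M_n = X_n^2 − n is a martingale (since E[X_{n+1}^2 | F_n] = X_n^2 + 1). By OST (τ has finite mean in a bounded region), E[M_τ] = E[M_0] = X_0^2 − 0 = 88^2 = 7744. Also E[M_τ] = E[X_τ^2] − E[τ]. The walk exits at 0 or 166, with P(hit 166 first) = 88/166, so E[X_τ^2] = 166^2 · 88/166 + 0 = 14608. Thus E[τ] = E[X_τ^2] − E[M_τ] = 14608 − 7744 = 6864 = 88(166 − 88) = 6864.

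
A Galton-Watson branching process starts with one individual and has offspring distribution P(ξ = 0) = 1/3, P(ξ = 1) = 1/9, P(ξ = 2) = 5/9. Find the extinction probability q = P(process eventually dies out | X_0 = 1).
q = 3/5

The pgf is f(s) = 1/3 + 1/9·s + 5/9·s². The extinction probability q is the smallest fixed point of f in [0, 1]. Setting s = f(s):
  5/9·s² + (1/9 − 1)·s + 1/3 = 0
  5/9·s² − (1/3 + 5/9)·s + 1/3 = 0
which factors as (s − 1)·(5/9·s − 1/3) = 0, giving roots s = 1 and s = (1/3)/(5/9) = 3/5.
Mean offspring μ = 1/9 + 2·5/9 = 11/9 > 1 (supercritical), so q < 1. The extinction probability is the smaller root: q = (1/3)/(5/9) = 3/5.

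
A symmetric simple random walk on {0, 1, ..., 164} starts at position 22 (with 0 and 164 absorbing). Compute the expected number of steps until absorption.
E[τ | X_0 = 22] = 3124

Let v_k = E[τ | X_0 = k]. Boundary: v_0 = v_164 = 0. Recurrence: v_k = 1 + (v_{k-1} + v_{k+1})/2 for 1 ≤ k ≤ 163. The particular solution to v_k − (v_{k-1} + v_{k+1})/2 = 1 is v_k = −k^2. Adding homogeneous solution A + B k and matching boundaries gives v_k = k (164 − k). Substituting k = 22: v_22 = 22 · 142 = 3124.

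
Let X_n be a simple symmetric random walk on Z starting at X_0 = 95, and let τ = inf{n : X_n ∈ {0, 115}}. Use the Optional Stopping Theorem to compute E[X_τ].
E[X_τ] = 95

X_n is a martingale and τ is a bounded-mean stopping time (indeed τ is finite a.s. with bounded expectation since the walk is in a bounded region). By the OST, E[X_τ] = E[X_0] = 95. Equivalently: E[X_τ] = 115 · P(hit 115 first) + 0 · P(hit 0 first) = 115 · (95/115) = 95.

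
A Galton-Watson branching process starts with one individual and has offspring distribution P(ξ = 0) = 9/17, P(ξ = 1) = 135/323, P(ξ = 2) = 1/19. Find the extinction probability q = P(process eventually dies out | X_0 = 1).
q = 1

Mean offspring μ = 0·9/17 + 1·135/323 + 2·1/19 = 169/323 ≤ 1. For μ ≤ 1 with offspring not concentrated at 1, the Galton-Watson process goes extinct almost surely, so q = 1.
(Algebraic check: The pgf is f(s) = 9/17 + 135/323·s + 1/19·s². The extinction probability q is the smallest fixed point of f in [0, 1]. Setting s = f(s):
  1/19·s² + (135/323 − 1)·s + 9/17 = 0
  1/19·s² − (9/17 + 1/19)·s + 9/17 = 0
which factors as (s − 1)·(1/19·s − 9/17) = 0, giving roots s = 1 and s = (9/17)/(1/19) = 171/17. Since 171/17 ≥ 1, the smallest root in [0, 1] is s = 1.)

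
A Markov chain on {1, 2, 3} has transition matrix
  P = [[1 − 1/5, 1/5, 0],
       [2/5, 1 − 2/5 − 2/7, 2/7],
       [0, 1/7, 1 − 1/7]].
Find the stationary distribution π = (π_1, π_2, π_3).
π = (2/5, 1/5, 2/5)

This is a birth-death chain on three states, which satisfies detailed balance: π_1 · P_{12} = π_2 · P_{21} and π_2 · P_{23} = π_3 · P_{32}.
From π_1 · 1/5 = π_2 · 2/5: π_2/π_1 = (1/5)/(2/5) = 1/2.
From π_2 · 2/7 = π_3 · 1/7: π_3/π_2 = (2/7)/(1/7) = 2.
Take π_1 proportional to 1; then unnormalized π = (1, 1/2, 1). Normalize by dividing by the sum 5/2:
  π = (2/5, 1/5, 2/5).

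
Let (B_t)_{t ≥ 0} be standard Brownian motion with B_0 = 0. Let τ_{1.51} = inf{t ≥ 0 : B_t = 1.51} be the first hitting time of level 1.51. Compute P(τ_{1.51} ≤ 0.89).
P(τ_{1.51} ≤ 0.89) = 2(1 − Φ(1.51/√0.89)) = 2(1 − Φ(1.6006)) ≈ 0.1095

By the reflection principle for standard BM, P(τ_b ≤ t) = 2 · P(B_t ≥ b). Since B_t ~ N(0, t), P(B_t ≥ 1.51) = 1 − Φ(1.51/√t) = 1 − Φ(1.51/√0.89) = 1 − Φ(1.6006) ≈ 0.05473. Doubling: P(τ_{1.51} ≤ 0.89) ≈ 2 · 0.05473 = 0.10946 ≈ 0.1095.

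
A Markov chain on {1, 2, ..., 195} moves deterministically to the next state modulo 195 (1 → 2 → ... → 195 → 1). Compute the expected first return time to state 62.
E[T_62 | X_0 = 62] = 195

The chain cycles deterministically, so starting at state 62 it returns in exactly 195 steps. Equivalently, the stationary distribution is uniform π_j = 1/195 for every state j, so by Kac's formula E[T_62] = 1/π_62 = 195.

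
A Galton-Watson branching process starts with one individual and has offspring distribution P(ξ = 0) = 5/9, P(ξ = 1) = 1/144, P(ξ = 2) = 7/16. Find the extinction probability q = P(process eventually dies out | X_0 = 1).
q = 1

Mean offspring μ = 0·5/9 + 1·1/144 + 2·7/16 = 127/144 ≤ 1. For μ ≤ 1 with offspring not concentrated at 1, the Galton-Watson process goes extinct almost surely, so q = 1.
(Algebraic check: The pgf is f(s) = 5/9 + 1/144·s + 7/16·s². The extinction probability q is the smallest fixed point of f in [0, 1]. Setting s = f(s):
  7/16·s² + (1/144 − 1)·s + 5/9 = 0
  7/16·s² − (5/9 + 7/16)·s + 5/9 = 0
which factors as (s − 1)·(7/16·s − 5/9) = 0, giving roots s = 1 and s = (5/9)/(7/16) = 80/63. Since 80/63 ≥ 1, the smallest root in [0, 1] is s = 1.)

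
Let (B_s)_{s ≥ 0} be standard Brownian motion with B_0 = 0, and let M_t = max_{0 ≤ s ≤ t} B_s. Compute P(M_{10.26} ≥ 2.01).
P(M_{10.26} ≥ 2.01) = 2·P(B_{10.26} ≥ 2.01) = 2(1 − Φ(2.01/√10.26)) ≈ 0.5303

By the reflection principle for Brownian motion, P(M_t ≥ a) = 2 · P(B_t ≥ a) for a ≥ 0. Since B_t ~ N(0, t), P(B_t ≥ 2.01) = 1 − Φ(2.01/√t) = 1 − Φ(2.01/√10.26) = 1 − Φ(0.6275). So
  P(M_{10.26} ≥ 2.01) = 2(1 − Φ(0.6275)) ≈ 0.5303.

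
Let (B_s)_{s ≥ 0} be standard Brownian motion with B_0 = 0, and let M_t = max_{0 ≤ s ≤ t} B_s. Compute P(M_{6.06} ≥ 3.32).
P(M_{6.06} ≥ 3.32) = 2·P(B_{6.06} ≥ 3.32) = 2(1 − Φ(3.32/√6.06)) ≈ 0.1774

By the reflection principle for Brownian motion, P(M_t ≥ a) = 2 · P(B_t ≥ a) for a ≥ 0. Since B_t ~ N(0, t), P(B_t ≥ 3.32) = 1 − Φ(3.32/√t) = 1 − Φ(3.32/√6.06) = 1 − Φ(1.3487). So
  P(M_{6.06} ≥ 3.32) = 2(1 − Φ(1.3487)) ≈ 0.1774.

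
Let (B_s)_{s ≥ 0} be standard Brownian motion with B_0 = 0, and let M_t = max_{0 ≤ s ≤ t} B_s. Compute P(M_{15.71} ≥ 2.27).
P(M_{15.71} ≥ 2.27) = 2·P(B_{15.71} ≥ 2.27) = 2(1 − Φ(2.27/√15.71)) ≈ 0.5668

By the reflection principle for Brownian motion, P(M_t ≥ a) = 2 · P(B_t ≥ a) for a ≥ 0. Since B_t ~ N(0, t), P(B_t ≥ 2.27) = 1 − Φ(2.27/√t) = 1 − Φ(2.27/√15.71) = 1 − Φ(0.5727). So
  P(M_{15.71} ≥ 2.27) = 2(1 − Φ(0.5727)) ≈ 0.5668.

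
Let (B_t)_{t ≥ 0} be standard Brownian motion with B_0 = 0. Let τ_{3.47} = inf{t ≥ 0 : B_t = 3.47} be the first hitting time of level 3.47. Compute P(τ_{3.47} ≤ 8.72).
P(τ_{3.47} ≤ 8.72) = 2(1 − Φ(3.47/√8.72)) = 2(1 − Φ(1.1751)) ≈ 0.2400

By the reflection principle for standard BM, P(τ_b ≤ t) = 2 · P(B_t ≥ b). Since B_t ~ N(0, t), P(B_t ≥ 3.47) = 1 − Φ(3.47/√t) = 1 − Φ(3.47/√8.72) = 1 − Φ(1.1751) ≈ 0.11998. Doubling: P(τ_{3.47} ≤ 8.72) ≈ 2 · 0.11998 = 0.23996 ≈ 0.2400.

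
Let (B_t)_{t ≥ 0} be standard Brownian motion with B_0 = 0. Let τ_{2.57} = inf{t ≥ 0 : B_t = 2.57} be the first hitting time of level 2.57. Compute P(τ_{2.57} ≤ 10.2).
P(τ_{2.57} ≤ 10.2) = 2(1 − Φ(2.57/√10.2)) = 2(1 − Φ(0.8047)) ≈ 0.4210

By the reflection principle for standard BM, P(τ_b ≤ t) = 2 · P(B_t ≥ b). Since B_t ~ N(0, t), P(B_t ≥ 2.57) = 1 − Φ(2.57/√t) = 1 − Φ(2.57/√10.2) = 1 − Φ(0.8047) ≈ 0.21050. Doubling: P(τ_{2.57} ≤ 10.2) ≈ 2 · 0.21050 = 0.42100 ≈ 0.4210.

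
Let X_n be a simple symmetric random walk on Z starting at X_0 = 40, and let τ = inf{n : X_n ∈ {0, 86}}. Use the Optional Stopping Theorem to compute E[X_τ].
E[X_τ] = 40

X_n is a martingale and τ is a bounded-mean stopping time (indeed τ is finite a.s. with bounded expectation since the walk is in a bounded region). By the OST, E[X_τ] = E[X_0] = 40. Equivalently: E[X_τ] = 86 · P(hit 86 first) + 0 · P(hit 0 first) = 86 · (40/86) = 40.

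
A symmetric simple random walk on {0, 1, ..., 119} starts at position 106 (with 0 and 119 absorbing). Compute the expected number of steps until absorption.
E[τ | X_0 = 106] = 1378

Let v_k = E[τ | X_0 = k]. Boundary: v_0 = v_119 = 0. Recurrence: v_k = 1 + (v_{k-1} + v_{k+1})/2 for 1 ≤ k ≤ 118. The particular solution to v_k − (v_{k-1} + v_{k+1})/2 = 1 is v_k = −k^2. Adding homogeneous solution A + B k and matching boundaries gives v_k = k (119 − k). Substituting k = 106: v_106 = 106 · 13 = 1378.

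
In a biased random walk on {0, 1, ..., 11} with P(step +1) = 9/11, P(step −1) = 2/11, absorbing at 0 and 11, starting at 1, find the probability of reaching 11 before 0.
P(hit 11 before 0) = (1 − (2/9)^1) / (1 − (2/9)^11) = 3486784401/4483008223

Let u_k denote P(reach 11 before 0 | start at k). Boundary: u_0 = 0, u_11 = 1. Recurrence: u_k = 9/11·u_{k+1} + 2/11·u_{k-1} for 1 ≤ k ≤ 10. Try u_k = A + B·r^k with r = q/p = (2/11)/(9/11) = 2/9. Substitution satisfies the recurrence; boundary conditions give:
  u_k = (1 − r^k) / (1 − r^N) = (1 − (2/9)^1) / (1 − (2/9)^11) = 3486784401/4483008223.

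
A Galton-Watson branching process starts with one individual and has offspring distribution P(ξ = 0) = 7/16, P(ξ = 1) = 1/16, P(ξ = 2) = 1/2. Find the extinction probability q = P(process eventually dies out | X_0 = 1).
q = 7/8

The pgf is f(s) = 7/16 + 1/16·s + 1/2·s². The extinction probability q is the smallest fixed point of f in [0, 1]. Setting s = f(s):
  1/2·s² + (1/16 − 1)·s + 7/16 = 0
  1/2·s² − (7/16 + 1/2)·s + 7/16 = 0
which factors as (s − 1)·(1/2·s − 7/16) = 0, giving roots s = 1 and s = (7/16)/(1/2) = 7/8.
Mean offspring μ = 1/16 + 2·1/2 = 17/16 > 1 (supercritical), so q < 1. The extinction probability is the smaller root: q = (7/16)/(1/2) = 7/8.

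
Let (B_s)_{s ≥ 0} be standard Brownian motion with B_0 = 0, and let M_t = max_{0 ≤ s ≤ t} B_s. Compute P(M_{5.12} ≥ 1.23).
P(M_{5.12} ≥ 1.23) = 2·P(B_{5.12} ≥ 1.23) = 2(1 − Φ(1.23/√5.12)) ≈ 0.5867

By the reflection principle for Brownian motion, P(M_t ≥ a) = 2 · P(B_t ≥ a) for a ≥ 0. Since B_t ~ N(0, t), P(B_t ≥ 1.23) = 1 − Φ(1.23/√t) = 1 − Φ(1.23/√5.12) = 1 − Φ(0.5436). So
  P(M_{5.12} ≥ 1.23) = 2(1 − Φ(0.5436)) ≈ 0.5867.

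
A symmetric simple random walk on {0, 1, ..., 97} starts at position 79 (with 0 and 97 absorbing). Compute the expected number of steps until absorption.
E[τ | X_0 = 79] = 1422

Let v_k = E[τ | X_0 = k]. Boundary: v_0 = v_97 = 0. Recurrence: v_k = 1 + (v_{k-1} + v_{k+1})/2 for 1 ≤ k ≤ 96. The particular solution to v_k − (v_{k-1} + v_{k+1})/2 = 1 is v_k = −k^2. Adding homogeneous solution A + B k and matching boundaries gives v_k = k (97 − k). Substituting k = 79: v_79 = 79 · 18 = 1422.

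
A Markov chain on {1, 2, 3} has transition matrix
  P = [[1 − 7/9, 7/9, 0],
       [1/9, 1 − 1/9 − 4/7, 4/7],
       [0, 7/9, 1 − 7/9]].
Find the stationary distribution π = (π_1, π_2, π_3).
π = (7/92, 49/92, 9/23)

This is a birth-death chain on three states, which satisfies detailed balance: π_1 · P_{12} = π_2 · P_{21} and π_2 · P_{23} = π_3 · P_{32}.
From π_1 · 7/9 = π_2 · 1/9: π_2/π_1 = (7/9)/(1/9) = 7.
From π_2 · 4/7 = π_3 · 7/9: π_3/π_2 = (4/7)/(7/9) = 36/49.
Take π_1 proportional to 1; then unnormalized π = (1, 7, 36/7). Normalize by dividing by the sum 92/7:
  π = (7/92, 49/92, 9/23).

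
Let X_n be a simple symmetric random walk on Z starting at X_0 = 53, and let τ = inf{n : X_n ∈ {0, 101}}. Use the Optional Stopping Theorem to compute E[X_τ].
E[X_τ] = 53

X_n is a martingale and τ is a bounded-mean stopping time (indeed τ is finite a.s. with bounded expectation since the walk is in a bounded region). By the OST, E[X_τ] = E[X_0] = 53. Equivalently: E[X_τ] = 101 · P(hit 101 first) + 0 · P(hit 0 first) = 101 · (53/101) = 53.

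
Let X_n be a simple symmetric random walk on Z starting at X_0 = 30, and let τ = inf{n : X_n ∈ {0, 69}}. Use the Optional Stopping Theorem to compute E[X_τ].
E[X_τ] = 30

X_n is a martingale and τ is a bounded-mean stopping time (indeed τ is finite a.s. with bounded expectation since the walk is in a bounded region). By the OST, E[X_τ] = E[X_0] = 30. Equivalently: E[X_τ] = 69 · P(hit 69 first) + 0 · P(hit 0 first) = 69 · (30/69) = 30.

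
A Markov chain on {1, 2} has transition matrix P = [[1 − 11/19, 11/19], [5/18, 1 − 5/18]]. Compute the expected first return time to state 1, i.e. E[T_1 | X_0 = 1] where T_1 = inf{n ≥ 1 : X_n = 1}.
E[T_1 | X_0 = 1] = 1/π_1 = 293/95

For an irreducible recurrent Markov chain with stationary distribution π, E[T_i | X_0 = i] = 1/π_i (Kac's formula). Here π_1 = (5/18)/(11/19 + 5/18) = (5/18)/(293/342) = 95/293, so E[T_1 | X_0 = 1] = 1/π_1 = (11/19 + 5/18)/(5/18) = (293/342)/(5/18) = 293/95.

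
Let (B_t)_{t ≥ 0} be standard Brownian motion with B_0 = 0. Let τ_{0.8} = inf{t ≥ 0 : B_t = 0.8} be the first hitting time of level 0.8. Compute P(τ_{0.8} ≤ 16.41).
P(τ_{0.8} ≤ 16.41) = 2(1 − Φ(0.8/√16.41)) = 2(1 − Φ(0.1975)) ≈ 0.8434

By the reflection principle for standard BM, P(τ_b ≤ t) = 2 · P(B_t ≥ b). Since B_t ~ N(0, t), P(B_t ≥ 0.8) = 1 − Φ(0.8/√t) = 1 − Φ(0.8/√16.41) = 1 − Φ(0.1975) ≈ 0.42172. Doubling: P(τ_{0.8} ≤ 16.41) ≈ 2 · 0.42172 = 0.84344 ≈ 0.8434.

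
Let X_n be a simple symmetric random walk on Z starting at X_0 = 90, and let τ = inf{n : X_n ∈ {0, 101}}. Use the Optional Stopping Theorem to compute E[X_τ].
E[X_τ] = 90

X_n is a martingale and τ is a bounded-mean stopping time (indeed τ is finite a.s. with bounded expectation since the walk is in a bounded region). By the OST, E[X_τ] = E[X_0] = 90. Equivalently: E[X_τ] = 101 · P(hit 101 first) + 0 · P(hit 0 first) = 101 · (90/101) = 90.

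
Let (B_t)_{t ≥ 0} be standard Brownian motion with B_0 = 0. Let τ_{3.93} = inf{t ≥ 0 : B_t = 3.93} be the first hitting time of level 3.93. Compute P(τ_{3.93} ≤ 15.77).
P(τ_{3.93} ≤ 15.77) = 2(1 − Φ(3.93/√15.77)) = 2(1 − Φ(0.9896)) ≈ 0.3224

By the reflection principle for standard BM, P(τ_b ≤ t) = 2 · P(B_t ≥ b). Since B_t ~ N(0, t), P(B_t ≥ 3.93) = 1 − Φ(3.93/√t) = 1 − Φ(3.93/√15.77) = 1 − Φ(0.9896) ≈ 0.16118. Doubling: P(τ_{3.93} ≤ 15.77) ≈ 2 · 0.16118 = 0.32236 ≈ 0.3224.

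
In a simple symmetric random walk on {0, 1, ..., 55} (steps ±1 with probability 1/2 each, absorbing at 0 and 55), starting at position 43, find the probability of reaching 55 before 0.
P(hit 55 before 0) = 43/55

Let u_k = P(hit 55 before 0 | start at k). Then u_0 = 0, u_55 = 1, and u_k = u_{k-1}/2 + u_{k+1}/2 for 1 ≤ k ≤ 54. This harmonic recurrence is solved by u_k = k/55, giving u_43 = 43/55.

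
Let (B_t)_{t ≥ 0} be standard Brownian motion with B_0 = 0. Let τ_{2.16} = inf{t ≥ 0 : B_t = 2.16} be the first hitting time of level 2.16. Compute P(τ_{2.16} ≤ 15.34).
P(τ_{2.16} ≤ 15.34) = 2(1 − Φ(2.16/√15.34)) = 2(1 − Φ(0.5515)) ≈ 0.5813

By the reflection principle for standard BM, P(τ_b ≤ t) = 2 · P(B_t ≥ b). Since B_t ~ N(0, t), P(B_t ≥ 2.16) = 1 − Φ(2.16/√t) = 1 − Φ(2.16/√15.34) = 1 − Φ(0.5515) ≈ 0.29065. Doubling: P(τ_{2.16} ≤ 15.34) ≈ 2 · 0.29065 = 0.58130 ≈ 0.5813.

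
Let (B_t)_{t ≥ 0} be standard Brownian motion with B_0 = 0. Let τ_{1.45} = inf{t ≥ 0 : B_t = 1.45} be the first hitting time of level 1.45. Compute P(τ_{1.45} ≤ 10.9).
P(τ_{1.45} ≤ 10.9) = 2(1 − Φ(1.45/√10.9)) = 2(1 − Φ(0.4392)) ≈ 0.6605

By the reflection principle for standard BM, P(τ_b ≤ t) = 2 · P(B_t ≥ b). Since B_t ~ N(0, t), P(B_t ≥ 1.45) = 1 − Φ(1.45/√t) = 1 − Φ(1.45/√10.9) = 1 − Φ(0.4392) ≈ 0.33026. Doubling: P(τ_{1.45} ≤ 10.9) ≈ 2 · 0.33026 = 0.66052 ≈ 0.6605.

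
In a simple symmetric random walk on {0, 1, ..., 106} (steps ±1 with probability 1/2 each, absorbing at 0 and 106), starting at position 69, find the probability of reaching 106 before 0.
P(hit 106 before 0) = 69/106

Let u_k = P(hit 106 before 0 | start at k). Then u_0 = 0, u_106 = 1, and u_k = u_{k-1}/2 + u_{k+1}/2 for 1 ≤ k ≤ 105. This harmonic recurrence is solved by u_k = k/106, giving u_69 = 69/106.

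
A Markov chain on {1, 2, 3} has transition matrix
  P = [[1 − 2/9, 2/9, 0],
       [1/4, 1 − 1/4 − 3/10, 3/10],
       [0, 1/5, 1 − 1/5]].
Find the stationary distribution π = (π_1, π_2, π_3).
π = (9/29, 8/29, 12/29)

This is a birth-death chain on three states, which satisfies detailed balance: π_1 · P_{12} = π_2 · P_{21} and π_2 · P_{23} = π_3 · P_{32}.
From π_1 · 2/9 = π_2 · 1/4: π_2/π_1 = (2/9)/(1/4) = 8/9.
From π_2 · 3/10 = π_3 · 1/5: π_3/π_2 = (3/10)/(1/5) = 3/2.
Take π_1 proportional to 1; then unnormalized π = (1, 8/9, 4/3). Normalize by dividing by the sum 29/9:
  π = (9/29, 8/29, 12/29).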